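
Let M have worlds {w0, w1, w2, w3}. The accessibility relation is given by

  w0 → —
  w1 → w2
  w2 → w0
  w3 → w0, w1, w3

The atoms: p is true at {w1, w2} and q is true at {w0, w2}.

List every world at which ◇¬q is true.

{w3}

w0: no successors, so ◇¬q fails. ✗
w1: successors {w2}; ¬q there: w2:F. ✗
w2: successors {w0}; ¬q there: w0:F. ✗
w3: successors {w0, w1, w3}; ¬q there: w0:F, w1:T, w3:T. ✓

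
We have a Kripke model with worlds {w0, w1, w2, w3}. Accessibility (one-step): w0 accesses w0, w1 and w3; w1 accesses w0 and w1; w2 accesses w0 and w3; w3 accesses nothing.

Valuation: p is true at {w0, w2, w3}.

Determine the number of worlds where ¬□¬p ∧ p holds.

w0: ¬□¬p is T, p is T. ✓
w1: ¬□¬p is T, p is F. ✗
w2: ¬□¬p is T, p is T. ✓
w3: ¬□¬p is F, p is T. ✗
Satisfying worlds: {w0, w2}.

2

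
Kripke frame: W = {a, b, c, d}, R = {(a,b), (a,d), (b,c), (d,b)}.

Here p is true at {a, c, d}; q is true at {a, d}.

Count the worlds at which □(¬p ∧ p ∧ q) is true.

a: successors {b, d}; ¬p ∧ p ∧ q there: b:F, d:F. ✗
b: successors {c}; ¬p ∧ p ∧ q there: c:F. ✗
c: no successors, so □(¬p ∧ p ∧ q) holds vacuously. ✓
d: successors {b}; ¬p ∧ p ∧ q there: b:F. ✗
Satisfying worlds: {c}.

1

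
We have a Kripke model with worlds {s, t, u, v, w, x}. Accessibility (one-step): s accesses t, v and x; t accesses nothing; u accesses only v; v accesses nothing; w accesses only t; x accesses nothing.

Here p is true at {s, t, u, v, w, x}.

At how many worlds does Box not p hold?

3

s: successors {t, v, x}; not p there: t:F, v:F, x:F. ✗
t: no successors, so Box not p holds vacuously. ✓
u: successors {v}; not p there: v:F. ✗
v: no successors, so Box not p holds vacuously. ✓
w: successors {t}; not p there: t:F. ✗
x: no successors, so Box not p holds vacuously. ✓
Satisfying worlds: {t, v, x}.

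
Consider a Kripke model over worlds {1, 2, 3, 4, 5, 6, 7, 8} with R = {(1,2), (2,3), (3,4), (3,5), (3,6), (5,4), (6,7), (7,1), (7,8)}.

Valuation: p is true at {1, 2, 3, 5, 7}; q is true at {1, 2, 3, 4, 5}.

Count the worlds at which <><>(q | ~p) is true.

5

1: successors {2}; <>(q | ~p) there: 2:T. ✓
2: successors {3}; <>(q | ~p) there: 3:T. ✓
3: successors {4, 5, 6}; <>(q | ~p) there: 4:F, 5:T, 6:F. ✓
4: no successors, so <><>(q | ~p) fails. ✗
5: successors {4}; <>(q | ~p) there: 4:F. ✗
6: successors {7}; <>(q | ~p) there: 7:T. ✓
7: successors {1, 8}; <>(q | ~p) there: 1:T, 8:F. ✓
8: no successors, so <><>(q | ~p) fails. ✗
Satisfying worlds: {1, 2, 3, 6, 7}.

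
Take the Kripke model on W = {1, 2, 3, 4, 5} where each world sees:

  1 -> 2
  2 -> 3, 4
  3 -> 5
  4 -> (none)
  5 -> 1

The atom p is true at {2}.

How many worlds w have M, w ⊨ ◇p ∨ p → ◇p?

4

1: ◇p ∨ p is T, ◇p is T. ✓
2: ◇p ∨ p is T, ◇p is F. ✗
3: ◇p ∨ p is F, ◇p is F. ✓
4: ◇p ∨ p is F, ◇p is F. ✓
5: ◇p ∨ p is F, ◇p is F. ✓
Satisfying worlds: {1, 3, 4, 5}.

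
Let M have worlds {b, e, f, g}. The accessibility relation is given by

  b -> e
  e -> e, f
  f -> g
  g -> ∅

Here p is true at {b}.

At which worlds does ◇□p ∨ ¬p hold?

b: ◇□p is F, ¬p is F. ✗
e: ◇□p is F, ¬p is T. ✓
f: ◇□p is T, ¬p is T. ✓
g: ◇□p is F, ¬p is T. ✓

{e, f, g}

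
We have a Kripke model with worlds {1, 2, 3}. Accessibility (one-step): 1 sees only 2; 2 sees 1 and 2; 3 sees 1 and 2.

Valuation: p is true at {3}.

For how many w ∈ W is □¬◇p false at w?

1: successors {2}; ¬◇p there: 2:T. ✓
2: successors {1, 2}; ¬◇p there: 1:T, 2:T. ✓
3: successors {1, 2}; ¬◇p there: 1:T, 2:T. ✓
Satisfying worlds: {1, 2, 3}.
So □¬◇p fails at the other 0 worlds.

0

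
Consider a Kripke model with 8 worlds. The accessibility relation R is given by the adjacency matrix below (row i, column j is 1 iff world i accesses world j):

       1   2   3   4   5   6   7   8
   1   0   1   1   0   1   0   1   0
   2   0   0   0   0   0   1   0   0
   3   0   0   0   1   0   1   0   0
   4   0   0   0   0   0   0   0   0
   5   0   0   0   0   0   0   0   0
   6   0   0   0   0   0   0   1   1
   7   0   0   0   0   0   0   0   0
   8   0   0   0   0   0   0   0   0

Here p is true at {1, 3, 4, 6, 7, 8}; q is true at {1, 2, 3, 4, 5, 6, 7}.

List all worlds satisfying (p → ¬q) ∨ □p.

{2, 3, 4, 5, 6, 7, 8}

1: p → ¬q is F, □p is F. ✗
2: p → ¬q is T, □p is T. ✓
3: p → ¬q is F, □p is T. ✓
4: p → ¬q is F, □p is T. ✓
5: p → ¬q is T, □p is T. ✓
6: p → ¬q is F, □p is T. ✓
7: p → ¬q is F, □p is T. ✓
8: p → ¬q is T, □p is T. ✓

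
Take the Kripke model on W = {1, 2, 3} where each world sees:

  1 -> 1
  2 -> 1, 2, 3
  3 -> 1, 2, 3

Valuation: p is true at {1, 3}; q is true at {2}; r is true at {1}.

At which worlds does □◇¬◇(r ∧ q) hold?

{1, 2, 3}

1: successors {1}; ◇¬◇(r ∧ q) there: 1:T. ✓
2: successors {1, 2, 3}; ◇¬◇(r ∧ q) there: 1:T, 2:T, 3:T. ✓
3: successors {1, 2, 3}; ◇¬◇(r ∧ q) there: 1:T, 2:T, 3:T. ✓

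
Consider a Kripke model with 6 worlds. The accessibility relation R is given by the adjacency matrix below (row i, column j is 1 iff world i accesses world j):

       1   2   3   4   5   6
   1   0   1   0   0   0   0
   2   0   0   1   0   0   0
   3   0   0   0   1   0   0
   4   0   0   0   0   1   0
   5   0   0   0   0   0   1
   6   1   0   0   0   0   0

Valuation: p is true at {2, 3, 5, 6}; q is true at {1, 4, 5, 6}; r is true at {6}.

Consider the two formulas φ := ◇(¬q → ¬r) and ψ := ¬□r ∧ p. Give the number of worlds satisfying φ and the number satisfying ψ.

6 and 3

For ◇(¬q → ¬r):
1: successors {2}; ¬q → ¬r there: 2:T. ✓
2: successors {3}; ¬q → ¬r there: 3:T. ✓
3: successors {4}; ¬q → ¬r there: 4:T. ✓
4: successors {5}; ¬q → ¬r there: 5:T. ✓
5: successors {6}; ¬q → ¬r there: 6:T. ✓
6: successors {1}; ¬q → ¬r there: 1:T. ✓
— 6 worlds.
For ¬□r ∧ p:
1: ¬□r is T, p is F. ✗
2: ¬□r is T, p is T. ✓
3: ¬□r is T, p is T. ✓
4: ¬□r is T, p is F. ✗
5: ¬□r is F, p is T. ✗
6: ¬□r is T, p is T. ✓
— 3 worlds.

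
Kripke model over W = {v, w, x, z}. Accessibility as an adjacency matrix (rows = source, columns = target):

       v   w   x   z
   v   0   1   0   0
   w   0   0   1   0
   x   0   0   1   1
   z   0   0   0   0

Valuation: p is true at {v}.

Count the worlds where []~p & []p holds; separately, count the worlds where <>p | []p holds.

For []~p & []p:
v: []~p is T, []p is F. ✗
w: []~p is T, []p is F. ✗
x: []~p is T, []p is F. ✗
z: []~p is T, []p is T. ✓
— 1 world.
For <>p | []p:
v: <>p is F, []p is F. ✗
w: <>p is F, []p is F. ✗
x: <>p is F, []p is F. ✗
z: <>p is F, []p is T. ✓
— 1 world.

1 and 1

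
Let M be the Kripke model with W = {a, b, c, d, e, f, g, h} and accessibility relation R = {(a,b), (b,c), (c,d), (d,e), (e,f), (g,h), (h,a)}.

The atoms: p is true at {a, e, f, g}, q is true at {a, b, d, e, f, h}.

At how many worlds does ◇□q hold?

a: successors {b}; □q there: b:F. ✗
b: successors {c}; □q there: c:T. ✓
c: successors {d}; □q there: d:T. ✓
d: successors {e}; □q there: e:T. ✓
e: successors {f}; □q there: f:T. ✓
f: no successors, so ◇□q fails. ✗
g: successors {h}; □q there: h:T. ✓
h: successors {a}; □q there: a:T. ✓
Satisfying worlds: {b, c, d, e, g, h}.

6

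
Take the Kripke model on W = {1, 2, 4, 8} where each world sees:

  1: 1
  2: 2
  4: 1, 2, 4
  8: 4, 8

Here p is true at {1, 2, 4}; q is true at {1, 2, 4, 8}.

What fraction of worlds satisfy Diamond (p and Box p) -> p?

3/4

1: Diamond (p and Box p) is T, p is T. ✓
2: Diamond (p and Box p) is T, p is T. ✓
4: Diamond (p and Box p) is T, p is T. ✓
8: Diamond (p and Box p) is T, p is F. ✗
That's 3 of 4 worlds, so 3/4.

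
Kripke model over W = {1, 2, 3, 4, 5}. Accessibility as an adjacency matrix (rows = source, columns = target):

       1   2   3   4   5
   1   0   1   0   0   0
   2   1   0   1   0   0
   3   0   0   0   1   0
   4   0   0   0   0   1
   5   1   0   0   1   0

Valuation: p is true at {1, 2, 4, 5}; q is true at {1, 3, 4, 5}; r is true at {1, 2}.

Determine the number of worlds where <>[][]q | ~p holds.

1: <>[][]q is F, ~p is F. ✗
2: <>[][]q is T, ~p is F. ✓
3: <>[][]q is T, ~p is T. ✓
4: <>[][]q is F, ~p is F. ✗
5: <>[][]q is T, ~p is F. ✓
Satisfying worlds: {2, 3, 5}.

3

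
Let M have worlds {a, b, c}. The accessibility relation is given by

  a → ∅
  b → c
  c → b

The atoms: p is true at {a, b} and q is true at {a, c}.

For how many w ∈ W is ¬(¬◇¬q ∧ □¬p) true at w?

1

a: ¬◇¬q ∧ □¬p is T. ✗
b: ¬◇¬q ∧ □¬p is T. ✗
c: ¬◇¬q ∧ □¬p is F. ✓
Satisfying worlds: {c}.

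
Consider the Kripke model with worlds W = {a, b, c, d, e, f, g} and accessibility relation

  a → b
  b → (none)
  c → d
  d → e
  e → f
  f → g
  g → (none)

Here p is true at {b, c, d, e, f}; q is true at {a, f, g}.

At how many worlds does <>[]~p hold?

3

a: successors {b}; []~p there: b:T. ✓
b: no successors, so <>[]~p fails. ✗
c: successors {d}; []~p there: d:F. ✗
d: successors {e}; []~p there: e:F. ✗
e: successors {f}; []~p there: f:T. ✓
f: successors {g}; []~p there: g:T. ✓
g: no successors, so <>[]~p fails. ✗
Satisfying worlds: {a, e, f}.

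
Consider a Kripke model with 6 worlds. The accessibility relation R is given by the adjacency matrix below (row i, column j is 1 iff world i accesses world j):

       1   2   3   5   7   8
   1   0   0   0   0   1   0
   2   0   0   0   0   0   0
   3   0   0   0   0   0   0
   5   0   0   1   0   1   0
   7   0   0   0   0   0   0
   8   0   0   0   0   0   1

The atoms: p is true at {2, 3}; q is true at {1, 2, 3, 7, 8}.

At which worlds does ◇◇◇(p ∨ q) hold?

1: successors {7}; ◇◇(p ∨ q) there: 7:F. ✗
2: no successors, so ◇◇◇(p ∨ q) fails. ✗
3: no successors, so ◇◇◇(p ∨ q) fails. ✗
5: successors {3, 7}; ◇◇(p ∨ q) there: 3:F, 7:F. ✗
7: no successors, so ◇◇◇(p ∨ q) fails. ✗
8: successors {8}; ◇◇(p ∨ q) there: 8:T. ✓

{8}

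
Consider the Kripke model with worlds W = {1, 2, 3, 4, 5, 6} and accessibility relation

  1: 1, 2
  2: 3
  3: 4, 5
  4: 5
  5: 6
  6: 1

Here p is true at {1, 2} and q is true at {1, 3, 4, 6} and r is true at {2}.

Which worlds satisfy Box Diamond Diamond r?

1: successors {1, 2}; Diamond Diamond r there: 1:T, 2:F. ✗
2: successors {3}; Diamond Diamond r there: 3:F. ✗
3: successors {4, 5}; Diamond Diamond r there: 4:F, 5:F. ✗
4: successors {5}; Diamond Diamond r there: 5:F. ✗
5: successors {6}; Diamond Diamond r there: 6:T. ✓
6: successors {1}; Diamond Diamond r there: 1:T. ✓

{5, 6}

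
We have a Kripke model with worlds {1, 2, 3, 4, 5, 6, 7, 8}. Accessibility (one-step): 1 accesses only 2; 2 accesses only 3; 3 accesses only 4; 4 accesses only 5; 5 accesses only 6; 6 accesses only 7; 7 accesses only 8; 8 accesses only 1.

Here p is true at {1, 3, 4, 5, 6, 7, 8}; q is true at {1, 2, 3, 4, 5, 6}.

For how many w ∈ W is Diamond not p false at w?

1: successors {2}; not p there: 2:T. ✓
2: successors {3}; not p there: 3:F. ✗
3: successors {4}; not p there: 4:F. ✗
4: successors {5}; not p there: 5:F. ✗
5: successors {6}; not p there: 6:F. ✗
6: successors {7}; not p there: 7:F. ✗
7: successors {8}; not p there: 8:F. ✗
8: successors {1}; not p there: 1:F. ✗
Satisfying worlds: {1}.
So Diamond not p fails at the other 7 worlds.

7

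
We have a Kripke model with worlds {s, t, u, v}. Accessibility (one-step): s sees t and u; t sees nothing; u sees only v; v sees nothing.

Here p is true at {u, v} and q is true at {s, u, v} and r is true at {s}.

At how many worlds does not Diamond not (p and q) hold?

s: Diamond not (p and q) is T. ✗
t: Diamond not (p and q) is F. ✓
u: Diamond not (p and q) is F. ✓
v: Diamond not (p and q) is F. ✓
Satisfying worlds: {t, u, v}.

3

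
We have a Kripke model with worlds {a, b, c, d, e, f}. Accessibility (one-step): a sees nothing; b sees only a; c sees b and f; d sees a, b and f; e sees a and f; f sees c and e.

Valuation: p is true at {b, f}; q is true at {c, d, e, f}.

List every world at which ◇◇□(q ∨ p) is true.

a: no successors, so ◇◇□(q ∨ p) fails. ✗
b: successors {a}; ◇□(q ∨ p) there: a:F. ✗
c: successors {b, f}; ◇□(q ∨ p) there: b:T, f:T. ✓
d: successors {a, b, f}; ◇□(q ∨ p) there: a:F, b:T, f:T. ✓
e: successors {a, f}; ◇□(q ∨ p) there: a:F, f:T. ✓
f: successors {c, e}; ◇□(q ∨ p) there: c:T, e:T. ✓

{c, d, e, f}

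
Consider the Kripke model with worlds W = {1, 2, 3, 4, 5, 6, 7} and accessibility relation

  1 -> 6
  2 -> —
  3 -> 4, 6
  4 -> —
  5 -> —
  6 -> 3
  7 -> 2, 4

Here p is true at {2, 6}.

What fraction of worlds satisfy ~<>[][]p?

5/7

1: <>[][]p is F. ✓
2: <>[][]p is F. ✓
3: <>[][]p is T. ✗
4: <>[][]p is F. ✓
5: <>[][]p is F. ✓
6: <>[][]p is F. ✓
7: <>[][]p is T. ✗
That's 5 of 7 worlds, so 5/7.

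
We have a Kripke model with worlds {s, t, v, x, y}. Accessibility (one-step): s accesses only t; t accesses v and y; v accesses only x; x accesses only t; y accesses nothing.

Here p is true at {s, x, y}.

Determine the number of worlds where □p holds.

2

s: successors {t}; p there: t:F. ✗
t: successors {v, y}; p there: v:F, y:T. ✗
v: successors {x}; p there: x:T. ✓
x: successors {t}; p there: t:F. ✗
y: no successors, so □p holds vacuously. ✓
Satisfying worlds: {v, y}.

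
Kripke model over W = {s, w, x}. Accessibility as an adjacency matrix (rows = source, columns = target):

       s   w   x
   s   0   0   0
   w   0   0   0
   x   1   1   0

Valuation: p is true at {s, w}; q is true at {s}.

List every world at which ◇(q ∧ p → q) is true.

{x}

s: no successors, so ◇(q ∧ p → q) fails. ✗
w: no successors, so ◇(q ∧ p → q) fails. ✗
x: successors {s, w}; q ∧ p → q there: s:T, w:T. ✓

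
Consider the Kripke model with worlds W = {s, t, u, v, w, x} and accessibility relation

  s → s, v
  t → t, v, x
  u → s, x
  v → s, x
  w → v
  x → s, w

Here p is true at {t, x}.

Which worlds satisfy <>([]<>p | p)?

{t, u, v, x}

s: successors {s, v}; []<>p | p there: s:F, v:F. ✗
t: successors {t, v, x}; []<>p | p there: t:T, v:F, x:T. ✓
u: successors {s, x}; []<>p | p there: s:F, x:T. ✓
v: successors {s, x}; []<>p | p there: s:F, x:T. ✓
w: successors {v}; []<>p | p there: v:F. ✗
x: successors {s, w}; []<>p | p there: s:F, w:T. ✓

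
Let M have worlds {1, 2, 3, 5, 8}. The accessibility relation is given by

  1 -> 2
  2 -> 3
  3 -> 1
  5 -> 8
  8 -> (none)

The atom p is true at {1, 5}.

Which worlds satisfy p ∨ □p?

1: p is T, □p is F. ✓
2: p is F, □p is F. ✗
3: p is F, □p is T. ✓
5: p is T, □p is F. ✓
8: p is F, □p is T. ✓

{1, 3, 5, 8}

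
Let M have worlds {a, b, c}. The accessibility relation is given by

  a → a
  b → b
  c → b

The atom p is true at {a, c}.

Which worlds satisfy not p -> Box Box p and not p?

a: not p is F, Box Box p and not p is F. ✓
b: not p is T, Box Box p and not p is F. ✗
c: not p is F, Box Box p and not p is F. ✓

{a, c}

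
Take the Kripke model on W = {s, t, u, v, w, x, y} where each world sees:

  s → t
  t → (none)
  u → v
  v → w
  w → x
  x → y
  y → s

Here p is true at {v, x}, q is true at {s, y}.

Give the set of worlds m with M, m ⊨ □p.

s: successors {t}; p there: t:F. ✗
t: no successors, so □p holds vacuously. ✓
u: successors {v}; p there: v:T. ✓
v: successors {w}; p there: w:F. ✗
w: successors {x}; p there: x:T. ✓
x: successors {y}; p there: y:F. ✗
y: successors {s}; p there: s:F. ✗

{t, u, w}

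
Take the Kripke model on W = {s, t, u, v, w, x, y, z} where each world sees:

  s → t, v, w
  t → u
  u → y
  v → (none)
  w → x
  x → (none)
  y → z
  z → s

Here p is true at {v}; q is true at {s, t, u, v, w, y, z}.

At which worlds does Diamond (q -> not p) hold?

{s, t, u, w, y, z}

s: successors {t, v, w}; q -> not p there: t:T, v:F, w:T. ✓
t: successors {u}; q -> not p there: u:T. ✓
u: successors {y}; q -> not p there: y:T. ✓
v: no successors, so Diamond (q -> not p) fails. ✗
w: successors {x}; q -> not p there: x:T. ✓
x: no successors, so Diamond (q -> not p) fails. ✗
y: successors {z}; q -> not p there: z:T. ✓
z: successors {s}; q -> not p there: s:T. ✓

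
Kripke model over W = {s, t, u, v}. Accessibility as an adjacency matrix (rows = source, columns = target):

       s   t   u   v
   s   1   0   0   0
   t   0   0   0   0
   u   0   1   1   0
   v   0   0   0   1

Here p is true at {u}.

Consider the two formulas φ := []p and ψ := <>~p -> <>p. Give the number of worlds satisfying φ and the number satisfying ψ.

1 and 2

For []p:
s: successors {s}; p there: s:F. ✗
t: no successors, so []p holds vacuously. ✓
u: successors {t, u}; p there: t:F, u:T. ✗
v: successors {v}; p there: v:F. ✗
— 1 world.
For <>~p -> <>p:
s: <>~p is T, <>p is F. ✗
t: <>~p is F, <>p is F. ✓
u: <>~p is T, <>p is T. ✓
v: <>~p is T, <>p is F. ✗
— 2 worlds.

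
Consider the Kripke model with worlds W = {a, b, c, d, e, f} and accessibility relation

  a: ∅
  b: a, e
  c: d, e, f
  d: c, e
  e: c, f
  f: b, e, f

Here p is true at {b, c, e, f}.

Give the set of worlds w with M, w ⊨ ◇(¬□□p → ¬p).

{b, c, d, e, f}

a: no successors, so ◇(¬□□p → ¬p) fails. ✗
b: successors {a, e}; ¬□□p → ¬p there: a:T, e:F. ✓
c: successors {d, e, f}; ¬□□p → ¬p there: d:T, e:F, f:F. ✓
d: successors {c, e}; ¬□□p → ¬p there: c:T, e:F. ✓
e: successors {c, f}; ¬□□p → ¬p there: c:T, f:F. ✓
f: successors {b, e, f}; ¬□□p → ¬p there: b:T, e:F, f:F. ✓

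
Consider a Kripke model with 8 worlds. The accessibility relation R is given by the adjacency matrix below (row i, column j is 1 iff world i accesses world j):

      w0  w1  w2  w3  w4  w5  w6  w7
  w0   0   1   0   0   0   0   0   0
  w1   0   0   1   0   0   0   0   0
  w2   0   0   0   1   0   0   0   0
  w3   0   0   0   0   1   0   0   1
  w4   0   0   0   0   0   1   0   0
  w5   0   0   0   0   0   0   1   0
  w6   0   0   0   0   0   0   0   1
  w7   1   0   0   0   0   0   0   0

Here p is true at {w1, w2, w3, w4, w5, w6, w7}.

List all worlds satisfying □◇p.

w0: successors {w1}; ◇p there: w1:T. ✓
w1: successors {w2}; ◇p there: w2:T. ✓
w2: successors {w3}; ◇p there: w3:T. ✓
w3: successors {w4, w7}; ◇p there: w4:T, w7:F. ✗
w4: successors {w5}; ◇p there: w5:T. ✓
w5: successors {w6}; ◇p there: w6:T. ✓
w6: successors {w7}; ◇p there: w7:F. ✗
w7: successors {w0}; ◇p there: w0:T. ✓

{w0, w1, w2, w4, w5, w7}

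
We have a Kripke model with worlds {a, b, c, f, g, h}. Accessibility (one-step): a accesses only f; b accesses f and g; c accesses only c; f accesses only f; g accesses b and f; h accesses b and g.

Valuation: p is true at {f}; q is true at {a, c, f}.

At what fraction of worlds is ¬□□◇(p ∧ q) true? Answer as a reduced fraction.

a: □□◇(p ∧ q) is T. ✗
b: □□◇(p ∧ q) is T. ✗
c: □□◇(p ∧ q) is F. ✓
f: □□◇(p ∧ q) is T. ✗
g: □□◇(p ∧ q) is T. ✗
h: □□◇(p ∧ q) is T. ✗
That's 1 of 6 worlds, so 1/6.

1/6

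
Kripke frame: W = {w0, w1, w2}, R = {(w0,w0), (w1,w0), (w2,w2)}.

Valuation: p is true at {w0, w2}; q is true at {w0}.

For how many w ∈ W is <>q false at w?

w0: successors {w0}; q there: w0:T. ✓
w1: successors {w0}; q there: w0:T. ✓
w2: successors {w2}; q there: w2:F. ✗
Satisfying worlds: {w0, w1}.
So <>q fails at the other 1 world.

1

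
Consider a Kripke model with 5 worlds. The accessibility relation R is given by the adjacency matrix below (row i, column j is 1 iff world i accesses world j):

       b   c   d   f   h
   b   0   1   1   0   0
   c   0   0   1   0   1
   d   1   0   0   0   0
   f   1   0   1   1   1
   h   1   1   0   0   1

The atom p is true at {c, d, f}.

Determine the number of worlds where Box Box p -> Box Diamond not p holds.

b: Box Box p is F, Box Diamond not p is T. ✓
c: Box Box p is F, Box Diamond not p is T. ✓
d: Box Box p is T, Box Diamond not p is F. ✗
f: Box Box p is F, Box Diamond not p is F. ✓
h: Box Box p is F, Box Diamond not p is F. ✓
Satisfying worlds: {b, c, f, h}.

4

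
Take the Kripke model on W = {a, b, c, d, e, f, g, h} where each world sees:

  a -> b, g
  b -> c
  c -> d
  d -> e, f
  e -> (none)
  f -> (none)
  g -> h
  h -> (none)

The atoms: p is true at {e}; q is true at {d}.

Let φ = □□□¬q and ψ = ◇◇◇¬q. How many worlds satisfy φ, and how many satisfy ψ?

For □□□¬q:
a: successors {b, g}; □□¬q there: b:F, g:T. ✗
b: successors {c}; □□¬q there: c:T. ✓
c: successors {d}; □□¬q there: d:T. ✓
d: successors {e, f}; □□¬q there: e:T, f:T. ✓
e: no successors, so □□□¬q holds vacuously. ✓
f: no successors, so □□□¬q holds vacuously. ✓
g: successors {h}; □□¬q there: h:T. ✓
h: no successors, so □□□¬q holds vacuously. ✓
— 7 worlds.
For ◇◇◇¬q:
a: successors {b, g}; ◇◇¬q there: b:F, g:F. ✗
b: successors {c}; ◇◇¬q there: c:T. ✓
c: successors {d}; ◇◇¬q there: d:F. ✗
d: successors {e, f}; ◇◇¬q there: e:F, f:F. ✗
e: no successors, so ◇◇◇¬q fails. ✗
f: no successors, so ◇◇◇¬q fails. ✗
g: successors {h}; ◇◇¬q there: h:F. ✗
h: no successors, so ◇◇◇¬q fails. ✗
— 1 world.

7 and 1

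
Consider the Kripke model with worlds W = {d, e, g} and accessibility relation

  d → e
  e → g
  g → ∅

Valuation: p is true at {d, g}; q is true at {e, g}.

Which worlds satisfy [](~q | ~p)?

{d, g}

d: successors {e}; ~q | ~p there: e:T. ✓
e: successors {g}; ~q | ~p there: g:F. ✗
g: no successors, so [](~q | ~p) holds vacuously. ✓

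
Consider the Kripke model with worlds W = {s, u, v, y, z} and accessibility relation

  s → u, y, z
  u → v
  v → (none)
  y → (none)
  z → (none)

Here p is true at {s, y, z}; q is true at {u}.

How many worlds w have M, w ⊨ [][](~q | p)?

s: successors {u, y, z}; [](~q | p) there: u:T, y:T, z:T. ✓
u: successors {v}; [](~q | p) there: v:T. ✓
v: no successors, so [][](~q | p) holds vacuously. ✓
y: no successors, so [][](~q | p) holds vacuously. ✓
z: no successors, so [][](~q | p) holds vacuously. ✓
Satisfying worlds: {s, u, v, y, z}.

5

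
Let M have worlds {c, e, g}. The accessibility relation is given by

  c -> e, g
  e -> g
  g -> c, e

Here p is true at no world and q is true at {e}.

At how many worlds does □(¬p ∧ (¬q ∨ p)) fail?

2

c: successors {e, g}; ¬p ∧ (¬q ∨ p) there: e:F, g:T. ✗
e: successors {g}; ¬p ∧ (¬q ∨ p) there: g:T. ✓
g: successors {c, e}; ¬p ∧ (¬q ∨ p) there: c:T, e:F. ✗
Satisfying worlds: {e}.
So □(¬p ∧ (¬q ∨ p)) fails at the other 2 worlds.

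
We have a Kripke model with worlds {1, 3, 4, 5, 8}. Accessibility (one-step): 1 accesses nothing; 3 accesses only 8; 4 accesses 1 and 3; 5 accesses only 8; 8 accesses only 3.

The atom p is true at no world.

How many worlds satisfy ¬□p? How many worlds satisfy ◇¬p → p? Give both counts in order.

For ¬□p:
1: □p is T. ✗
3: □p is F. ✓
4: □p is F. ✓
5: □p is F. ✓
8: □p is F. ✓
— 4 worlds.
For ◇¬p → p:
1: ◇¬p is F, p is F. ✓
3: ◇¬p is T, p is F. ✗
4: ◇¬p is T, p is F. ✗
5: ◇¬p is T, p is F. ✗
8: ◇¬p is T, p is F. ✗
— 1 world.

4 and 1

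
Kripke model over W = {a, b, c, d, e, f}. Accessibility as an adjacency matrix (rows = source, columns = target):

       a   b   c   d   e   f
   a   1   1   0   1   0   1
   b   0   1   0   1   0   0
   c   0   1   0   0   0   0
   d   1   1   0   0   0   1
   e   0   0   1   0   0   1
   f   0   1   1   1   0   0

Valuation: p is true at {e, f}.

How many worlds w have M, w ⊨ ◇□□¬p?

2

a: successors {a, b, d, f}; □□¬p there: a:F, b:F, d:F, f:F. ✗
b: successors {b, d}; □□¬p there: b:F, d:F. ✗
c: successors {b}; □□¬p there: b:F. ✗
d: successors {a, b, f}; □□¬p there: a:F, b:F, f:F. ✗
e: successors {c, f}; □□¬p there: c:T, f:F. ✓
f: successors {b, c, d}; □□¬p there: b:F, c:T, d:F. ✓
Satisfying worlds: {e, f}.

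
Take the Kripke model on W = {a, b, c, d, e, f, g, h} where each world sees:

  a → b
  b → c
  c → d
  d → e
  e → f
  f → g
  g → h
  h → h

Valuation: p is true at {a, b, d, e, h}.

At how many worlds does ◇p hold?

a: successors {b}; p there: b:T. ✓
b: successors {c}; p there: c:F. ✗
c: successors {d}; p there: d:T. ✓
d: successors {e}; p there: e:T. ✓
e: successors {f}; p there: f:F. ✗
f: successors {g}; p there: g:F. ✗
g: successors {h}; p there: h:T. ✓
h: successors {h}; p there: h:T. ✓
Satisfying worlds: {a, c, d, g, h}.

5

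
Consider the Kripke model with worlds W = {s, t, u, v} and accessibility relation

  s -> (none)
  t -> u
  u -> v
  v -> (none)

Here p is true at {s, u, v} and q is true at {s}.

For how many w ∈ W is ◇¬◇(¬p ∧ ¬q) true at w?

2

s: no successors, so ◇¬◇(¬p ∧ ¬q) fails. ✗
t: successors {u}; ¬◇(¬p ∧ ¬q) there: u:T. ✓
u: successors {v}; ¬◇(¬p ∧ ¬q) there: v:T. ✓
v: no successors, so ◇¬◇(¬p ∧ ¬q) fails. ✗
Satisfying worlds: {t, u}.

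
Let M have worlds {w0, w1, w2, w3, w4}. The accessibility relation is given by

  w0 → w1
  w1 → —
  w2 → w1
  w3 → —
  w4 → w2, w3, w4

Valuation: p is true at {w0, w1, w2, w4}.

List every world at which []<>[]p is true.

{w1, w3}

w0: successors {w1}; <>[]p there: w1:F. ✗
w1: no successors, so []<>[]p holds vacuously. ✓
w2: successors {w1}; <>[]p there: w1:F. ✗
w3: no successors, so []<>[]p holds vacuously. ✓
w4: successors {w2, w3, w4}; <>[]p there: w2:T, w3:F, w4:T. ✗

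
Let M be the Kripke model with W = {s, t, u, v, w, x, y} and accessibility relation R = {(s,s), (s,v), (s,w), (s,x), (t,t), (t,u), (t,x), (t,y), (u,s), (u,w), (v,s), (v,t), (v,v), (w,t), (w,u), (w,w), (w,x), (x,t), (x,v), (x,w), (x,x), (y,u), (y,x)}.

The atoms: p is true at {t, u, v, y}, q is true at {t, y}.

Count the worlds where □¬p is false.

6

s: successors {s, v, w, x}; ¬p there: s:T, v:F, w:T, x:T. ✗
t: successors {t, u, x, y}; ¬p there: t:F, u:F, x:T, y:F. ✗
u: successors {s, w}; ¬p there: s:T, w:T. ✓
v: successors {s, t, v}; ¬p there: s:T, t:F, v:F. ✗
w: successors {t, u, w, x}; ¬p there: t:F, u:F, w:T, x:T. ✗
x: successors {t, v, w, x}; ¬p there: t:F, v:F, w:T, x:T. ✗
y: successors {u, x}; ¬p there: u:F, x:T. ✗
Satisfying worlds: {u}.
So □¬p fails at the other 6 worlds.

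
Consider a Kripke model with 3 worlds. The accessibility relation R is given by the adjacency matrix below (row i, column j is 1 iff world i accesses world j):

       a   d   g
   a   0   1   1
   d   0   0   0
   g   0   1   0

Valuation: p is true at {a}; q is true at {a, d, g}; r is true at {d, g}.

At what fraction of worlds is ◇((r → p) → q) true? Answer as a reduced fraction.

2/3

a: successors {d, g}; (r → p) → q there: d:T, g:T. ✓
d: no successors, so ◇((r → p) → q) fails. ✗
g: successors {d}; (r → p) → q there: d:T. ✓
That's 2 of 3 worlds, so 2/3.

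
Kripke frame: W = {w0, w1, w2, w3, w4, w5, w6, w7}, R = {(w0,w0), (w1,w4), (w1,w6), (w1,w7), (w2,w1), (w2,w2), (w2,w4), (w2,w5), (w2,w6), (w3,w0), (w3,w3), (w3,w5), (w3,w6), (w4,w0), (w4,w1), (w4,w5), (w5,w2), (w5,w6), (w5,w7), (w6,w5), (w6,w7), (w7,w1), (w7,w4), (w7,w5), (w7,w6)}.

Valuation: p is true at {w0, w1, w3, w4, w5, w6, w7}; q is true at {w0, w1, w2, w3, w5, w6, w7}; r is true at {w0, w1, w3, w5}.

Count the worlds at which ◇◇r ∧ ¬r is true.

w0: ◇◇r is T, ¬r is F. ✗
w1: ◇◇r is T, ¬r is F. ✗
w2: ◇◇r is T, ¬r is T. ✓
w3: ◇◇r is T, ¬r is F. ✗
w4: ◇◇r is T, ¬r is T. ✓
w5: ◇◇r is T, ¬r is F. ✗
w6: ◇◇r is T, ¬r is T. ✓
w7: ◇◇r is T, ¬r is T. ✓
Satisfying worlds: {w2, w4, w6, w7}.

4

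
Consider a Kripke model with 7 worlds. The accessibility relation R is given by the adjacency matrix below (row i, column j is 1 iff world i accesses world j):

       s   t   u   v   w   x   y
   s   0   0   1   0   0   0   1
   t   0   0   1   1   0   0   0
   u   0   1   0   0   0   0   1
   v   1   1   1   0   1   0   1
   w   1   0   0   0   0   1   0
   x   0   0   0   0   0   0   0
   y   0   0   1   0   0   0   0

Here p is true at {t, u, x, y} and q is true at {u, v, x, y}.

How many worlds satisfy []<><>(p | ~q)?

s: successors {u, y}; <><>(p | ~q) there: u:T, y:T. ✓
t: successors {u, v}; <><>(p | ~q) there: u:T, v:T. ✓
u: successors {t, y}; <><>(p | ~q) there: t:T, y:T. ✓
v: successors {s, t, u, w, y}; <><>(p | ~q) there: s:T, t:T, u:T, w:T, y:T. ✓
w: successors {s, x}; <><>(p | ~q) there: s:T, x:F. ✗
x: no successors, so []<><>(p | ~q) holds vacuously. ✓
y: successors {u}; <><>(p | ~q) there: u:T. ✓
Satisfying worlds: {s, t, u, v, x, y}.

6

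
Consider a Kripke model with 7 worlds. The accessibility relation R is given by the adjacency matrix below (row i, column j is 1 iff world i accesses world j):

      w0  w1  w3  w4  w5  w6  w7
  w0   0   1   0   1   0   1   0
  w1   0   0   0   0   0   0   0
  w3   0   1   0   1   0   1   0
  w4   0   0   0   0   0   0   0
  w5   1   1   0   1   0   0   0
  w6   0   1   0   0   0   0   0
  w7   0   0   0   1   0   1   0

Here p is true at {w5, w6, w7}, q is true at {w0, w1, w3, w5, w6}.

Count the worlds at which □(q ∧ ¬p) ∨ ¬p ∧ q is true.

w0: □(q ∧ ¬p) is F, ¬p ∧ q is T. ✓
w1: □(q ∧ ¬p) is T, ¬p ∧ q is T. ✓
w3: □(q ∧ ¬p) is F, ¬p ∧ q is T. ✓
w4: □(q ∧ ¬p) is T, ¬p ∧ q is F. ✓
w5: □(q ∧ ¬p) is F, ¬p ∧ q is F. ✗
w6: □(q ∧ ¬p) is T, ¬p ∧ q is F. ✓
w7: □(q ∧ ¬p) is F, ¬p ∧ q is F. ✗
Satisfying worlds: {w0, w1, w3, w4, w6}.

5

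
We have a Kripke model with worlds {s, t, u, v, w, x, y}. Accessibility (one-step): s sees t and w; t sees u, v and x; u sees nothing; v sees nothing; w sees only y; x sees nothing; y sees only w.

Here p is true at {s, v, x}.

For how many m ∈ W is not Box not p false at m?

s: Box not p is T. ✗
t: Box not p is F. ✓
u: Box not p is T. ✗
v: Box not p is T. ✗
w: Box not p is T. ✗
x: Box not p is T. ✗
y: Box not p is T. ✗
Satisfying worlds: {t}.
So not Box not p fails at the other 6 worlds.

6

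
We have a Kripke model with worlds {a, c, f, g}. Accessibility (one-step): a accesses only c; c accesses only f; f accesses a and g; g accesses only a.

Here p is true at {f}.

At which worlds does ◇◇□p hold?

a: successors {c}; ◇□p there: c:F. ✗
c: successors {f}; ◇□p there: f:F. ✗
f: successors {a, g}; ◇□p there: a:T, g:F. ✓
g: successors {a}; ◇□p there: a:T. ✓

{f, g}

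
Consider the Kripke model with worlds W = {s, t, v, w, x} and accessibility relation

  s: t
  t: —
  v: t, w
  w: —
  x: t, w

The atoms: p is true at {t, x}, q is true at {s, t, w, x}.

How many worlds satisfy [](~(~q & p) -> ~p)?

s: successors {t}; ~(~q & p) -> ~p there: t:F. ✗
t: no successors, so [](~(~q & p) -> ~p) holds vacuously. ✓
v: successors {t, w}; ~(~q & p) -> ~p there: t:F, w:T. ✗
w: no successors, so [](~(~q & p) -> ~p) holds vacuously. ✓
x: successors {t, w}; ~(~q & p) -> ~p there: t:F, w:T. ✗
Satisfying worlds: {t, w}.

2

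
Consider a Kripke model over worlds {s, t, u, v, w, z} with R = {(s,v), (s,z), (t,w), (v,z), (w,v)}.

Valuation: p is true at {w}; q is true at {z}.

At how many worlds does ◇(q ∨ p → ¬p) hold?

s: successors {v, z}; q ∨ p → ¬p there: v:T, z:T. ✓
t: successors {w}; q ∨ p → ¬p there: w:F. ✗
u: no successors, so ◇(q ∨ p → ¬p) fails. ✗
v: successors {z}; q ∨ p → ¬p there: z:T. ✓
w: successors {v}; q ∨ p → ¬p there: v:T. ✓
z: no successors, so ◇(q ∨ p → ¬p) fails. ✗
Satisfying worlds: {s, v, w}.

3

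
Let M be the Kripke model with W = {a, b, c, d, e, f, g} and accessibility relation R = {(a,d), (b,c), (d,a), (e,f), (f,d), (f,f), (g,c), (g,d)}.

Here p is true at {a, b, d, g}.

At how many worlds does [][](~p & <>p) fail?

5

a: successors {d}; [](~p & <>p) there: d:F. ✗
b: successors {c}; [](~p & <>p) there: c:T. ✓
c: no successors, so [][](~p & <>p) holds vacuously. ✓
d: successors {a}; [](~p & <>p) there: a:F. ✗
e: successors {f}; [](~p & <>p) there: f:F. ✗
f: successors {d, f}; [](~p & <>p) there: d:F, f:F. ✗
g: successors {c, d}; [](~p & <>p) there: c:T, d:F. ✗
Satisfying worlds: {b, c}.
So [][](~p & <>p) fails at the other 5 worlds.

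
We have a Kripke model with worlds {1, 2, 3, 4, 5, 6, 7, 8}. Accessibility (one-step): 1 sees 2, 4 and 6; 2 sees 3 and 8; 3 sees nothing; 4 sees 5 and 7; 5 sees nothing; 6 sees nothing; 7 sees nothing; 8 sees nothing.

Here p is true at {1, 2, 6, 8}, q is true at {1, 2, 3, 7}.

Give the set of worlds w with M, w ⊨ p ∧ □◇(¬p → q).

{6, 8}

1: p is T, □◇(¬p → q) is F. ✗
2: p is T, □◇(¬p → q) is F. ✗
3: p is F, □◇(¬p → q) is T. ✗
4: p is F, □◇(¬p → q) is F. ✗
5: p is F, □◇(¬p → q) is T. ✗
6: p is T, □◇(¬p → q) is T. ✓
7: p is F, □◇(¬p → q) is T. ✗
8: p is T, □◇(¬p → q) is T. ✓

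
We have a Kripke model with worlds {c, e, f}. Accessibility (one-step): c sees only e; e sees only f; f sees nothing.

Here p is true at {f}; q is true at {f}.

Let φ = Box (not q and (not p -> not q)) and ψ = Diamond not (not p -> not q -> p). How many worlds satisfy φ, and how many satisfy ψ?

2 and 1

For Box (not q and (not p -> not q)):
c: successors {e}; not q and (not p -> not q) there: e:T. ✓
e: successors {f}; not q and (not p -> not q) there: f:F. ✗
f: no successors, so Box (not q and (not p -> not q)) holds vacuously. ✓
— 2 worlds.
For Diamond not (not p -> not q -> p):
c: successors {e}; not (not p -> not q -> p) there: e:T. ✓
e: successors {f}; not (not p -> not q -> p) there: f:F. ✗
f: no successors, so Diamond not (not p -> not q -> p) fails. ✗
— 1 world.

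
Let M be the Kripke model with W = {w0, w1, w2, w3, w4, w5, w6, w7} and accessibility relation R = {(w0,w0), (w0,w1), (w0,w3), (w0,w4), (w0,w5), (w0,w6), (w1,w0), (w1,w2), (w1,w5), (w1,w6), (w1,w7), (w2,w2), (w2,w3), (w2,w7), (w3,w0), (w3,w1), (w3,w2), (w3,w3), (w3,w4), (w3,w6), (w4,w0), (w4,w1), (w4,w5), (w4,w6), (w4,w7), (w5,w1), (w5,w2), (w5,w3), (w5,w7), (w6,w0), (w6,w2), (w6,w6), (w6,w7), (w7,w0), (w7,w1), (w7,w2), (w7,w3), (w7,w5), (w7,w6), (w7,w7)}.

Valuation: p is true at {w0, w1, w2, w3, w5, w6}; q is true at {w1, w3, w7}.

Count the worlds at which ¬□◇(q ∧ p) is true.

7

w0: □◇(q ∧ p) is F. ✓
w1: □◇(q ∧ p) is F. ✓
w2: □◇(q ∧ p) is T. ✗
w3: □◇(q ∧ p) is F. ✓
w4: □◇(q ∧ p) is F. ✓
w5: □◇(q ∧ p) is F. ✓
w6: □◇(q ∧ p) is F. ✓
w7: □◇(q ∧ p) is F. ✓
Satisfying worlds: {w0, w1, w3, w4, w5, w6, w7}.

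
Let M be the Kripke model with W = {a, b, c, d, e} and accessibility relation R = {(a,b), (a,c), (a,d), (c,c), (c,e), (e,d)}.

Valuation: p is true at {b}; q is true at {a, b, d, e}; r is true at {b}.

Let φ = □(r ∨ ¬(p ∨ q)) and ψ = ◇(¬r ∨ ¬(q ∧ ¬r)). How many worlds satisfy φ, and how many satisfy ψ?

2 and 3

For □(r ∨ ¬(p ∨ q)):
a: successors {b, c, d}; r ∨ ¬(p ∨ q) there: b:T, c:T, d:F. ✗
b: no successors, so □(r ∨ ¬(p ∨ q)) holds vacuously. ✓
c: successors {c, e}; r ∨ ¬(p ∨ q) there: c:T, e:F. ✗
d: no successors, so □(r ∨ ¬(p ∨ q)) holds vacuously. ✓
e: successors {d}; r ∨ ¬(p ∨ q) there: d:F. ✗
— 2 worlds.
For ◇(¬r ∨ ¬(q ∧ ¬r)):
a: successors {b, c, d}; ¬r ∨ ¬(q ∧ ¬r) there: b:T, c:T, d:T. ✓
b: no successors, so ◇(¬r ∨ ¬(q ∧ ¬r)) fails. ✗
c: successors {c, e}; ¬r ∨ ¬(q ∧ ¬r) there: c:T, e:T. ✓
d: no successors, so ◇(¬r ∨ ¬(q ∧ ¬r)) fails. ✗
e: successors {d}; ¬r ∨ ¬(q ∧ ¬r) there: d:T. ✓
— 3 worlds.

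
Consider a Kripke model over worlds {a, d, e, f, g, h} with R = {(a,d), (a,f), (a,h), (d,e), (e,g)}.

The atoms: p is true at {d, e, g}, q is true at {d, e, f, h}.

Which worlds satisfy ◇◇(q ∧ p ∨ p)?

{a, d}

a: successors {d, f, h}; ◇(q ∧ p ∨ p) there: d:T, f:F, h:F. ✓
d: successors {e}; ◇(q ∧ p ∨ p) there: e:T. ✓
e: successors {g}; ◇(q ∧ p ∨ p) there: g:F. ✗
f: no successors, so ◇◇(q ∧ p ∨ p) fails. ✗
g: no successors, so ◇◇(q ∧ p ∨ p) fails. ✗
h: no successors, so ◇◇(q ∧ p ∨ p) fails. ✗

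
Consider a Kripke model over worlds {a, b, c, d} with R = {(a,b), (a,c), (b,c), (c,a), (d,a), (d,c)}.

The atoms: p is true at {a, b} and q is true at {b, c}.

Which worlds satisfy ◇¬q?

a: successors {b, c}; ¬q there: b:F, c:F. ✗
b: successors {c}; ¬q there: c:F. ✗
c: successors {a}; ¬q there: a:T. ✓
d: successors {a, c}; ¬q there: a:T, c:F. ✓

{c, d}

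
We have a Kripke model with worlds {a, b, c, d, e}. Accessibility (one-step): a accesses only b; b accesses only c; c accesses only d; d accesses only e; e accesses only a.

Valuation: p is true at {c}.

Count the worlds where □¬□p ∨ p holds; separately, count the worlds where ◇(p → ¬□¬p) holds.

4 and 4

For □¬□p ∨ p:
a: □¬□p is F, p is F. ✗
b: □¬□p is T, p is F. ✓
c: □¬□p is T, p is T. ✓
d: □¬□p is T, p is F. ✓
e: □¬□p is T, p is F. ✓
— 4 worlds.
For ◇(p → ¬□¬p):
a: successors {b}; p → ¬□¬p there: b:T. ✓
b: successors {c}; p → ¬□¬p there: c:F. ✗
c: successors {d}; p → ¬□¬p there: d:T. ✓
d: successors {e}; p → ¬□¬p there: e:T. ✓
e: successors {a}; p → ¬□¬p there: a:T. ✓
— 4 worlds.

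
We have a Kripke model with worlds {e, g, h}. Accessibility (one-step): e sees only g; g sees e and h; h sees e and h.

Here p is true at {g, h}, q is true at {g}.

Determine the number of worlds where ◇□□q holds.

e: successors {g}; □□q there: g:F. ✗
g: successors {e, h}; □□q there: e:F, h:F. ✗
h: successors {e, h}; □□q there: e:F, h:F. ✗
Satisfying worlds: ∅.

0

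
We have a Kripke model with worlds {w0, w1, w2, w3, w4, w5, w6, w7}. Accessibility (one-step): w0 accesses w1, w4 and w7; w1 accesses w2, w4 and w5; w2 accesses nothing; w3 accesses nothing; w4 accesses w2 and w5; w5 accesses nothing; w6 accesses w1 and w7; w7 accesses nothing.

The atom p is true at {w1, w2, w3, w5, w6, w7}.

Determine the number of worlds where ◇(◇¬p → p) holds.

4

w0: successors {w1, w4, w7}; ◇¬p → p there: w1:T, w4:T, w7:T. ✓
w1: successors {w2, w4, w5}; ◇¬p → p there: w2:T, w4:T, w5:T. ✓
w2: no successors, so ◇(◇¬p → p) fails. ✗
w3: no successors, so ◇(◇¬p → p) fails. ✗
w4: successors {w2, w5}; ◇¬p → p there: w2:T, w5:T. ✓
w5: no successors, so ◇(◇¬p → p) fails. ✗
w6: successors {w1, w7}; ◇¬p → p there: w1:T, w7:T. ✓
w7: no successors, so ◇(◇¬p → p) fails. ✗
Satisfying worlds: {w0, w1, w4, w6}.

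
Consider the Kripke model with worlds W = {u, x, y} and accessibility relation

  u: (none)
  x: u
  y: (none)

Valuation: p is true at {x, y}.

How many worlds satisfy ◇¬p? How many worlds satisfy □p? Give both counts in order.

For ◇¬p:
u: no successors, so ◇¬p fails. ✗
x: successors {u}; ¬p there: u:T. ✓
y: no successors, so ◇¬p fails. ✗
— 1 world.
For □p:
u: no successors, so □p holds vacuously. ✓
x: successors {u}; p there: u:F. ✗
y: no successors, so □p holds vacuously. ✓
— 2 worlds.

1 and 2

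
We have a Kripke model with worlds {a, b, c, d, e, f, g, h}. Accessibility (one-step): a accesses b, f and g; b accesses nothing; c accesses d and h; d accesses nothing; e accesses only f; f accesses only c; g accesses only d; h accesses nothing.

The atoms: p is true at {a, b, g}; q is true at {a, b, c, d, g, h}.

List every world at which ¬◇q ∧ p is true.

a: ¬◇q is F, p is T. ✗
b: ¬◇q is T, p is T. ✓
c: ¬◇q is F, p is F. ✗
d: ¬◇q is T, p is F. ✗
e: ¬◇q is T, p is F. ✗
f: ¬◇q is F, p is F. ✗
g: ¬◇q is F, p is T. ✗
h: ¬◇q is T, p is F. ✗

{b}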